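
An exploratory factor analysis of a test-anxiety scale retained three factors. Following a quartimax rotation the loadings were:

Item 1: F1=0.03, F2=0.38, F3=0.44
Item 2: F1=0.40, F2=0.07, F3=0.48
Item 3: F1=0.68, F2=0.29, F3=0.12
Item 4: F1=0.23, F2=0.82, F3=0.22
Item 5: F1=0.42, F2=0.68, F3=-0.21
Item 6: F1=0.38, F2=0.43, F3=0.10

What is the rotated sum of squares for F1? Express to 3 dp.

SS loadings for F1 = 0.03² + 0.40² + 0.68² + 0.23² + 0.42² + 0.38² = 0.0009 + 0.1600 + 0.4624 + 0.0529 + 0.1764 + 0.1444 = 0.9970

0.997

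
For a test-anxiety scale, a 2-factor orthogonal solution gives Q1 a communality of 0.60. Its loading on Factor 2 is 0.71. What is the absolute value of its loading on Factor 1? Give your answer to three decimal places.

0.310

Under orthogonal rotation h² = Σλ², so λ_Factor 1² = h² − (0.5041) = 0.60 − 0.5041 = 0.0959.
|λ| = √0.0959 = 0.3097.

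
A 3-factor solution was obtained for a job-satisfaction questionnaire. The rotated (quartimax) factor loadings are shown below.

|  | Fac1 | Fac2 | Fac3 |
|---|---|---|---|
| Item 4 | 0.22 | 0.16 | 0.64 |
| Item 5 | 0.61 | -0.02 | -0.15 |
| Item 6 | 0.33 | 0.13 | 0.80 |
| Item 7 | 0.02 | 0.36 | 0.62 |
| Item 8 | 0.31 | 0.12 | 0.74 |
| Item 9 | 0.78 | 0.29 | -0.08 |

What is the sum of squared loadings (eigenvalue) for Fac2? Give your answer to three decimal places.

SS loadings for Fac2 = 0.16² + (-0.02)² + 0.13² + 0.36² + 0.12² + 0.29² = 0.0256 + 0.0004 + 0.0169 + 0.1296 + 0.0144 + 0.0841 = 0.2710

0.271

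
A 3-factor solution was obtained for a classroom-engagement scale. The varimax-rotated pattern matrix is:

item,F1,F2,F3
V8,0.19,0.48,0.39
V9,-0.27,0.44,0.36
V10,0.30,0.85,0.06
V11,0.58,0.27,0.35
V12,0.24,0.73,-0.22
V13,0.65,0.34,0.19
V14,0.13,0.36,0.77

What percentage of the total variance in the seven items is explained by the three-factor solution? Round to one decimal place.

SS loadings by factor: 1.0324, 1.9975, 1.0852; total = 4.1151.
Total variance with 7 standardized items is 7, so the solution explains 4.1151/7 = 0.5879 = 58.79%.

58.8%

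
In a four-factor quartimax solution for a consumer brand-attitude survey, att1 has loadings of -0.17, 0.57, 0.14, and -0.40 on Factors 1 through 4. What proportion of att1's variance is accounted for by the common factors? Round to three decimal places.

0.533

h² = (-0.17)² + 0.57² + 0.14² + (-0.40)² = 0.0289 + 0.3249 + 0.0196 + 0.1600 = 0.5334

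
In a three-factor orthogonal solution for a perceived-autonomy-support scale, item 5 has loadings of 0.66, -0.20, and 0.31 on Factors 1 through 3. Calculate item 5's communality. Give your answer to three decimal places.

0.572

h² = 0.66² + (-0.20)² + 0.31² = 0.4356 + 0.0400 + 0.0961 = 0.5717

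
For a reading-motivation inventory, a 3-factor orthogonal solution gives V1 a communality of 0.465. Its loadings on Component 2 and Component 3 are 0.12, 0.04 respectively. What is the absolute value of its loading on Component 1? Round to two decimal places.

0.67

Under orthogonal rotation h² = Σλ², so λ_Component 1² = h² − (0.0160) = 0.465 − 0.0160 = 0.4490.
|λ| = √0.4490 = 0.6701.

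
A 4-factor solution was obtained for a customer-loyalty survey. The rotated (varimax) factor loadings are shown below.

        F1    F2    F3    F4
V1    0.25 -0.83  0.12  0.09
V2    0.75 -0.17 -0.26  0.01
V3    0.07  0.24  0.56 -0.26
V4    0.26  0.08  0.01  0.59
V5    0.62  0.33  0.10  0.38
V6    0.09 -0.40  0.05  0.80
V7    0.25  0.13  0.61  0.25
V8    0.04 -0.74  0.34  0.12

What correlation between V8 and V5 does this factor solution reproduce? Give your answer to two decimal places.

r̂ = Σ λ_i·λ_j across factors = (0.04)(0.62) + (-0.74)(0.33) + (0.34)(0.10) + (0.12)(0.38)
  = +0.0248 -0.2442 +0.0340 +0.0456 = -0.1398

-0.14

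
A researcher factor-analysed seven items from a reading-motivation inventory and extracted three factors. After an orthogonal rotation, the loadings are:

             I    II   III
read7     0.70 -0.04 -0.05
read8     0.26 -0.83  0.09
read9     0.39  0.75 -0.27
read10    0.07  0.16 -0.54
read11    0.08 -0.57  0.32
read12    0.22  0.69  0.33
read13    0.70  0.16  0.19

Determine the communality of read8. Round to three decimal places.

h² = 0.26² + (-0.83)² + 0.09² = 0.0676 + 0.6889 + 0.0081 = 0.7646

0.765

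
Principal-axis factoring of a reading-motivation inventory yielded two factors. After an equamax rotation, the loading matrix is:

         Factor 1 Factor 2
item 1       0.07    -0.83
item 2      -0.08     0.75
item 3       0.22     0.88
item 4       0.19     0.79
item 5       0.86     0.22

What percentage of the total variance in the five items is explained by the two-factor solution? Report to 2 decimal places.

Communalities: 0.6938, 0.5689, 0.8228, 0.6602, 0.7880; Σh² = 3.5337.
Total variance with 5 standardized items is 5, so the solution explains 3.5337/5 = 0.7067 = 70.67%.

70.67%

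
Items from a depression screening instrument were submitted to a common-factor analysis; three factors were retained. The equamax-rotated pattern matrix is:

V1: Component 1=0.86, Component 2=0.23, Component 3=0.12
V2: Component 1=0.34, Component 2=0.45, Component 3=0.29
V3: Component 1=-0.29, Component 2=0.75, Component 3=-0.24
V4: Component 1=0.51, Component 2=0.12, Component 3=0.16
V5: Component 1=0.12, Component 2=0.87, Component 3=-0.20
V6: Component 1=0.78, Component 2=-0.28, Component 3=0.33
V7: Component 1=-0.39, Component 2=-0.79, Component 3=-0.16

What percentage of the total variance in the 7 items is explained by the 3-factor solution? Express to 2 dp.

66.03%

SS loadings by factor: 1.9743, 2.2917, 0.3562; total = 4.6222.
Total variance with 7 standardized items is 7, so the solution explains 4.6222/7 = 0.6603 = 66.03%.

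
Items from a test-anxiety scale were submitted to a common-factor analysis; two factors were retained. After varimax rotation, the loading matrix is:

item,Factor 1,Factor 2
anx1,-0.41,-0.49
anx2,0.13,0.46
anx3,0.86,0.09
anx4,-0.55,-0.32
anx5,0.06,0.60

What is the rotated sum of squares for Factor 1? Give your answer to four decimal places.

SS loadings for Factor 1 = (-0.41)² + 0.13² + 0.86² + (-0.55)² + 0.06² = 0.1681 + 0.0169 + 0.7396 + 0.3025 + 0.0036 = 1.2307

1.2307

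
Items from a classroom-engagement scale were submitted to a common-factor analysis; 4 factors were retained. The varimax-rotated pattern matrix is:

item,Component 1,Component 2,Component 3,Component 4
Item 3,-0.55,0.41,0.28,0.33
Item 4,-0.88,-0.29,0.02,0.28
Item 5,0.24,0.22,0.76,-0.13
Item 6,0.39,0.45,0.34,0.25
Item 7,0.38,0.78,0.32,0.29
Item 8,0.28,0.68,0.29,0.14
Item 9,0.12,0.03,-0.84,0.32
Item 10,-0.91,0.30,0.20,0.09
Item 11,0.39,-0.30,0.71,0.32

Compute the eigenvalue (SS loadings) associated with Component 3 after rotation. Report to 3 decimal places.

SS loadings for Component 3 = 0.28² + 0.02² + 0.76² + 0.34² + 0.32² + 0.29² + (-0.84)² + 0.20² + 0.71² = 0.0784 + 0.0004 + 0.5776 + 0.1156 + 0.1024 + 0.0841 + 0.7056 + 0.0400 + 0.5041 = 2.2082

2.208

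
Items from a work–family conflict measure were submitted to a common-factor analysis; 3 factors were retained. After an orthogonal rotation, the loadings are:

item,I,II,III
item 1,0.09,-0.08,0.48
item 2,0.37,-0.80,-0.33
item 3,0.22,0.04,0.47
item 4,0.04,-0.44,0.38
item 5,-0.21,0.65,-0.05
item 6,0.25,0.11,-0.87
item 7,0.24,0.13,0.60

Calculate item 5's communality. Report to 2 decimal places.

h² = (-0.21)² + 0.65² + (-0.05)² = 0.0441 + 0.4225 + 0.0025 = 0.4691

0.47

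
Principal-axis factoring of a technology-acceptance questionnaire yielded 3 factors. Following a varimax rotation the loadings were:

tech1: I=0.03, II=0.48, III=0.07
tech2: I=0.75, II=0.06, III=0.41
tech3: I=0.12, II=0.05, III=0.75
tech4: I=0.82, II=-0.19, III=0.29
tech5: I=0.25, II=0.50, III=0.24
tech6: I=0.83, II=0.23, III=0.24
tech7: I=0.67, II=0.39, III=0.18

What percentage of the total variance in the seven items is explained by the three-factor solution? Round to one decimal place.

59.2%

Communalities: 0.2362, 0.7342, 0.5794, 0.7926, 0.3701, 0.7994, 0.6334; Σh² = 4.1453.
Total variance with 7 standardized items is 7, so the solution explains 4.1453/7 = 0.5922 = 59.22%.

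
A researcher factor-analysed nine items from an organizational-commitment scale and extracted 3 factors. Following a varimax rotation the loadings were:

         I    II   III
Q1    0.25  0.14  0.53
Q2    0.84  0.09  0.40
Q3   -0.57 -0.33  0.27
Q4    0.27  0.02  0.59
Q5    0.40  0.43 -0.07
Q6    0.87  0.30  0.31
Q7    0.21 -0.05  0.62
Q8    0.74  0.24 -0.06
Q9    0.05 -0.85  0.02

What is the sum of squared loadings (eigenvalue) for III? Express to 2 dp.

1.35

SS loadings for III = 0.53² + 0.40² + 0.27² + 0.59² + (-0.07)² + 0.31² + 0.62² + (-0.06)² + 0.02² = 0.2809 + 0.1600 + 0.0729 + 0.3481 + 0.0049 + 0.0961 + 0.3844 + 0.0036 + 0.0004 = 1.3513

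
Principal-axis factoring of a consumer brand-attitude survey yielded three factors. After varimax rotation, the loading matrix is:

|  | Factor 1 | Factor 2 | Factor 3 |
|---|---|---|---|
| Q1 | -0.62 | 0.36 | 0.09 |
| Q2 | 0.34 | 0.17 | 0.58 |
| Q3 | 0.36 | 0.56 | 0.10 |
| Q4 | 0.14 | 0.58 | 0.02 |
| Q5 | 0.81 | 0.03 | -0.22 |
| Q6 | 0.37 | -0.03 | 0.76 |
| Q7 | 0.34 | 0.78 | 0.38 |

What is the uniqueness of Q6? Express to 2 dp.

h² = 0.37² + (-0.03)² + 0.76² = 0.1369 + 0.0009 + 0.5776 = 0.7154
Uniqueness u² = 1 − h² = 1 − 0.7154 = 0.2846

0.28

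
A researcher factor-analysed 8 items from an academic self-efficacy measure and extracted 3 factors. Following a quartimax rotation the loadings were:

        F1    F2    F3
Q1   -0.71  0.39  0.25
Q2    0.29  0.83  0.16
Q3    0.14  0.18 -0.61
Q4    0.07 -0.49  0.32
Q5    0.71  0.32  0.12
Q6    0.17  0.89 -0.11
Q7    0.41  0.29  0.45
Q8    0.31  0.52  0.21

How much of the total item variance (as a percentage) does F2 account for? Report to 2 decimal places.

SS loadings for F2 = 0.39² + 0.83² + 0.18² + (-0.49)² + 0.32² + 0.89² + 0.29² + 0.52² = 2.3625
With 8 standardized items, total variance = 8. Proportion = 2.3625/8 = 0.2953 → 29.53%.

29.53%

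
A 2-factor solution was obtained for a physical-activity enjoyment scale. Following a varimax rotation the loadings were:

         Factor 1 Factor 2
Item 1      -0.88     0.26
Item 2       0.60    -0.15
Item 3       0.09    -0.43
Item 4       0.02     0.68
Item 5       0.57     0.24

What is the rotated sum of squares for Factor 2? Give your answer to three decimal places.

SS loadings for Factor 2 = 0.26² + (-0.15)² + (-0.43)² + 0.68² + 0.24² = 0.0676 + 0.0225 + 0.1849 + 0.4624 + 0.0576 = 0.7950

0.795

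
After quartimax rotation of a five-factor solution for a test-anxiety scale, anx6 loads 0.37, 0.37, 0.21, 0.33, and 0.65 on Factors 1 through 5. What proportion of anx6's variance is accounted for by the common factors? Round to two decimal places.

h² = 0.37² + 0.37² + 0.21² + 0.33² + 0.65² = 0.1369 + 0.1369 + 0.0441 + 0.1089 + 0.4225 = 0.8493

0.85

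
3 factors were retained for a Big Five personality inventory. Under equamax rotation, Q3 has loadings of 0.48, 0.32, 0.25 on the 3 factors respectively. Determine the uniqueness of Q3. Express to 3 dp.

0.605

h² = 0.48² + 0.32² + 0.25² = 0.2304 + 0.1024 + 0.0625 = 0.3953
Uniqueness u² = 1 − h² = 1 − 0.3953 = 0.6047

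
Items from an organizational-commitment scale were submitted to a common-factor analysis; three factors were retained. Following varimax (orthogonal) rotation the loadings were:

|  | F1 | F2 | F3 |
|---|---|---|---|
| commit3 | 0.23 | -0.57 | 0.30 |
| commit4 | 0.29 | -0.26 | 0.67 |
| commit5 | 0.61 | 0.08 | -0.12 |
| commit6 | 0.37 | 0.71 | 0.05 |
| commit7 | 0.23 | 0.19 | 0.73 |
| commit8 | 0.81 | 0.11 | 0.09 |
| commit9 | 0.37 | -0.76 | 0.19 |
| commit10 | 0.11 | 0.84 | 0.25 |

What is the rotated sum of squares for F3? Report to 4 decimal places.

SS loadings for F3 = 0.30² + 0.67² + (-0.12)² + 0.05² + 0.73² + 0.09² + 0.19² + 0.25² = 0.0900 + 0.4489 + 0.0144 + 0.0025 + 0.5329 + 0.0081 + 0.0361 + 0.0625 = 1.1954

1.1954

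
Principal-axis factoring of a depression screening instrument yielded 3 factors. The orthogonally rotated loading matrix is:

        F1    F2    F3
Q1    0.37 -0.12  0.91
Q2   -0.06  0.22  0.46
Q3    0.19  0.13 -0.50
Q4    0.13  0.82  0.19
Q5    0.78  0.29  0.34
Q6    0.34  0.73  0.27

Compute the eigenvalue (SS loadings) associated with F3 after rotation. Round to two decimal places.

1.51

SS loadings for F3 = 0.91² + 0.46² + (-0.50)² + 0.19² + 0.34² + 0.27² = 0.8281 + 0.2116 + 0.2500 + 0.0361 + 0.1156 + 0.0729 = 1.5143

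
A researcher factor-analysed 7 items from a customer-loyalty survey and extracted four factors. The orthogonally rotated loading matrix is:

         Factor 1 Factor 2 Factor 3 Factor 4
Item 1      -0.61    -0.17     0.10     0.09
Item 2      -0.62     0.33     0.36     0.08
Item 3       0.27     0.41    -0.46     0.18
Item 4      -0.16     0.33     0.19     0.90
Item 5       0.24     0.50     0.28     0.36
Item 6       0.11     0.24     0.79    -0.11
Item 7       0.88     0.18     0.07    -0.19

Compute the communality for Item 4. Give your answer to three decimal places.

0.981

h² = (-0.16)² + 0.33² + 0.19² + 0.90² = 0.0256 + 0.1089 + 0.0361 + 0.8100 = 0.9806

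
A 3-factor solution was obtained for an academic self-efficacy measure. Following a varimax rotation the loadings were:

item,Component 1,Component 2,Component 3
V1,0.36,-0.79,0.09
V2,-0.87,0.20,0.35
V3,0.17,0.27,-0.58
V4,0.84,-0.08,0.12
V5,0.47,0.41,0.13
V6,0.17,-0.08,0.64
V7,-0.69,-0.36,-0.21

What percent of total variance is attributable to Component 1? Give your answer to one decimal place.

33.5%

SS loadings for Component 1 = 0.36² + (-0.87)² + 0.17² + 0.84² + 0.47² + 0.17² + (-0.69)² = 2.3469
With 7 standardized items, total variance = 7. Proportion = 2.3469/7 = 0.3353 → 33.53%.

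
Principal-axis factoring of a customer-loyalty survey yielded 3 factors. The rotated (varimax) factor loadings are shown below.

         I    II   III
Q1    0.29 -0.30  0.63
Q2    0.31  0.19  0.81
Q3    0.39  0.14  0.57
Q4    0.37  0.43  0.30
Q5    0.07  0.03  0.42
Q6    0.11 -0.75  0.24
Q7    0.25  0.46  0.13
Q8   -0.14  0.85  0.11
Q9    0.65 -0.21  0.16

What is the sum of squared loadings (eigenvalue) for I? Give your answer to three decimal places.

0.991

SS loadings for I = 0.29² + 0.31² + 0.39² + 0.37² + 0.07² + 0.11² + 0.25² + (-0.14)² + 0.65² = 0.0841 + 0.0961 + 0.1521 + 0.1369 + 0.0049 + 0.0121 + 0.0625 + 0.0196 + 0.4225 = 0.9908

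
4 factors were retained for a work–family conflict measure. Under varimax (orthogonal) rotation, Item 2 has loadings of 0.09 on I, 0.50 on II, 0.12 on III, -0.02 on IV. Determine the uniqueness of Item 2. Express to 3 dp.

h² = 0.09² + 0.50² + 0.12² + (-0.02)² = 0.0081 + 0.2500 + 0.0144 + 0.0004 = 0.2729
Uniqueness u² = 1 − h² = 1 − 0.2729 = 0.7271

0.727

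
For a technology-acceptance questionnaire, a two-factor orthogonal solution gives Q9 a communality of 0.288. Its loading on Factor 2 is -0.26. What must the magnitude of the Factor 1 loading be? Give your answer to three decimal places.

0.469

Under orthogonal rotation h² = Σλ², so λ_Factor 1² = h² − (0.0676) = 0.288 − 0.0676 = 0.2204.
|λ| = √0.2204 = 0.4695.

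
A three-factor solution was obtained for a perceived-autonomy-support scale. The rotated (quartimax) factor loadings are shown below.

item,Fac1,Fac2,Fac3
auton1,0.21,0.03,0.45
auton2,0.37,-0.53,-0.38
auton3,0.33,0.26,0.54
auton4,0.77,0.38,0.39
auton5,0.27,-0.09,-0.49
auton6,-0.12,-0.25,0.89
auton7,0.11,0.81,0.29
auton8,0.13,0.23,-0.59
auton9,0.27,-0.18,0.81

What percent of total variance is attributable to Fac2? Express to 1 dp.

14.5%

SS loadings for Fac2 = 0.03² + (-0.53)² + 0.26² + 0.38² + (-0.09)² + (-0.25)² + 0.81² + 0.23² + (-0.18)² = 1.3058
With 9 standardized items, total variance = 9. Proportion = 1.3058/9 = 0.1451 → 14.51%.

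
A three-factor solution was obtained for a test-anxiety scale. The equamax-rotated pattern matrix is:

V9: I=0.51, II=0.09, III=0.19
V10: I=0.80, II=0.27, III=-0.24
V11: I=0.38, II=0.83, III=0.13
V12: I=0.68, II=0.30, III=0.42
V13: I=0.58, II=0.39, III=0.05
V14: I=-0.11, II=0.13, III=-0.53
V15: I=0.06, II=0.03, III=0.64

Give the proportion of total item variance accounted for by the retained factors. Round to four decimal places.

SS loadings by factor: 1.8590, 1.0298, 0.9800; total = 3.8688.
Total variance with 7 standardized items is 7, so the solution explains 3.8688/7 = 0.5527.

0.5527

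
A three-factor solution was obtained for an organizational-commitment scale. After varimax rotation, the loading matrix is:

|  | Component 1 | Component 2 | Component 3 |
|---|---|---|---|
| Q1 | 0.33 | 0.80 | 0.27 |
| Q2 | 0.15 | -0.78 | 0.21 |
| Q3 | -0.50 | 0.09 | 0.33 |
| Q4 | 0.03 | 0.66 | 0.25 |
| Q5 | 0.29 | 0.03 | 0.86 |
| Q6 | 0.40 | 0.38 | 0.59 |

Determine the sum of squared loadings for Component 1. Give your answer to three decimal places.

0.626

SS loadings for Component 1 = 0.33² + 0.15² + (-0.50)² + 0.03² + 0.29² + 0.40² = 0.1089 + 0.0225 + 0.2500 + 0.0009 + 0.0841 + 0.1600 = 0.6264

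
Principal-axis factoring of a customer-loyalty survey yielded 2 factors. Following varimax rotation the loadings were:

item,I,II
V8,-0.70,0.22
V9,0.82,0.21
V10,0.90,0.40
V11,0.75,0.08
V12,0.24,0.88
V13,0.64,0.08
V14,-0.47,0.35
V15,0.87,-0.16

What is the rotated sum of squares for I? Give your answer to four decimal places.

3.9799

SS loadings for I = (-0.70)² + 0.82² + 0.90² + 0.75² + 0.24² + 0.64² + (-0.47)² + 0.87² = 0.4900 + 0.6724 + 0.8100 + 0.5625 + 0.0576 + 0.4096 + 0.2209 + 0.7569 = 3.9799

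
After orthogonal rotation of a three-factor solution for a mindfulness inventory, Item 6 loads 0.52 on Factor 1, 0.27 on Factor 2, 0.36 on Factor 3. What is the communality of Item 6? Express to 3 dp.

h² = 0.52² + 0.27² + 0.36² = 0.2704 + 0.0729 + 0.1296 = 0.4729

0.473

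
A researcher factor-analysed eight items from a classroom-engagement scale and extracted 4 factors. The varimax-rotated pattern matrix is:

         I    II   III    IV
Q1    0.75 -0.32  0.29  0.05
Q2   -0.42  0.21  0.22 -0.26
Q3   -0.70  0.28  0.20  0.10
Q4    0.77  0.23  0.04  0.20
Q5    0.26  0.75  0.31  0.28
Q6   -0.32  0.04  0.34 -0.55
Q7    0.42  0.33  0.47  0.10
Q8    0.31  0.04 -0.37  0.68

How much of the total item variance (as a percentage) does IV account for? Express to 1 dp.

12.2%

SS loadings for IV = 0.05² + (-0.26)² + 0.10² + 0.20² + 0.28² + (-0.55)² + 0.10² + 0.68² = 0.9734
With 8 standardized items, total variance = 8. Proportion = 0.9734/8 = 0.1217 → 12.17%.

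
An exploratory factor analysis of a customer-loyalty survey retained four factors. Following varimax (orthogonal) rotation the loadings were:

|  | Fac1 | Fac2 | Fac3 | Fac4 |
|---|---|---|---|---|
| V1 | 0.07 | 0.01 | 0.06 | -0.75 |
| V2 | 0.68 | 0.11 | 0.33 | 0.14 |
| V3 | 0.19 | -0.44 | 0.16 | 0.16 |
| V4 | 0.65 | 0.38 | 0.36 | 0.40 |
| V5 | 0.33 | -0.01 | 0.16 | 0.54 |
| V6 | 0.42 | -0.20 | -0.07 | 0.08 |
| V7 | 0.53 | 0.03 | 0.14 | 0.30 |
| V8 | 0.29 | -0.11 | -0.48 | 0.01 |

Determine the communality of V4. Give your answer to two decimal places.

0.86

h² = 0.65² + 0.38² + 0.36² + 0.40² = 0.4225 + 0.1444 + 0.1296 + 0.1600 = 0.8565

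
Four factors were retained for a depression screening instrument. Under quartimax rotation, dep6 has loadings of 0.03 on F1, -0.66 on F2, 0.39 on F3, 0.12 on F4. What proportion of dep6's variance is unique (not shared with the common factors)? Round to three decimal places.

h² = 0.03² + (-0.66)² + 0.39² + 0.12² = 0.0009 + 0.4356 + 0.1521 + 0.0144 = 0.6030
Uniqueness u² = 1 − h² = 1 − 0.6030 = 0.3970

0.397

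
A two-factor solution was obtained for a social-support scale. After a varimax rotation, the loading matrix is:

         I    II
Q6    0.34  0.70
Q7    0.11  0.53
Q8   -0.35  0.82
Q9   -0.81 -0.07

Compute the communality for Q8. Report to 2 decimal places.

0.79

h² = (-0.35)² + 0.82² = 0.1225 + 0.6724 = 0.7949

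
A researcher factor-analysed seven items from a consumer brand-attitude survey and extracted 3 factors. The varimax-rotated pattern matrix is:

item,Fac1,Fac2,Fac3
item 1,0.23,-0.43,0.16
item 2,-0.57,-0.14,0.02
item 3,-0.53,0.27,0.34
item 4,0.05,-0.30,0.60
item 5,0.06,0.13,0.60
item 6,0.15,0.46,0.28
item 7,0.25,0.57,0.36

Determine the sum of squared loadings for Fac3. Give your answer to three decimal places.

SS loadings for Fac3 = 0.16² + 0.02² + 0.34² + 0.60² + 0.60² + 0.28² + 0.36² = 0.0256 + 0.0004 + 0.1156 + 0.3600 + 0.3600 + 0.0784 + 0.1296 = 1.0696

1.070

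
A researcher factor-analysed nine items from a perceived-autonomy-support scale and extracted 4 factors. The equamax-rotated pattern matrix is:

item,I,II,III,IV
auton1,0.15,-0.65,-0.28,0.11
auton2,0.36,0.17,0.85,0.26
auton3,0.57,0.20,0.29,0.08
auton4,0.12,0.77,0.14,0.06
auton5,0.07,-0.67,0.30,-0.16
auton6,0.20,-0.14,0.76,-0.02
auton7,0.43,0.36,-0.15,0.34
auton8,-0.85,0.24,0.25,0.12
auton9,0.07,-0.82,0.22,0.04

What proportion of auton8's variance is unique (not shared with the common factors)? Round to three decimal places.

h² = (-0.85)² + 0.24² + 0.25² + 0.12² = 0.7225 + 0.0576 + 0.0625 + 0.0144 = 0.8570
Uniqueness u² = 1 − h² = 1 − 0.8570 = 0.1430

0.143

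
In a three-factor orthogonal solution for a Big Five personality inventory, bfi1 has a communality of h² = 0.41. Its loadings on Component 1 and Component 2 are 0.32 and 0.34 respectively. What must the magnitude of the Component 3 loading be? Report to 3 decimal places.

Under orthogonal rotation h² = Σλ², so λ_Component 3² = h² − (0.2180) = 0.41 − 0.2180 = 0.1920.
|λ| = √0.1920 = 0.4382.

0.438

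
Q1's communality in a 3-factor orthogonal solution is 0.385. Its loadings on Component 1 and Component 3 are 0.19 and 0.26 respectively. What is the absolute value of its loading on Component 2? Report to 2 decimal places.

Under orthogonal rotation h² = Σλ², so λ_Component 2² = h² − (0.1037) = 0.385 − 0.1037 = 0.2813.
|λ| = √0.2813 = 0.5304.

0.53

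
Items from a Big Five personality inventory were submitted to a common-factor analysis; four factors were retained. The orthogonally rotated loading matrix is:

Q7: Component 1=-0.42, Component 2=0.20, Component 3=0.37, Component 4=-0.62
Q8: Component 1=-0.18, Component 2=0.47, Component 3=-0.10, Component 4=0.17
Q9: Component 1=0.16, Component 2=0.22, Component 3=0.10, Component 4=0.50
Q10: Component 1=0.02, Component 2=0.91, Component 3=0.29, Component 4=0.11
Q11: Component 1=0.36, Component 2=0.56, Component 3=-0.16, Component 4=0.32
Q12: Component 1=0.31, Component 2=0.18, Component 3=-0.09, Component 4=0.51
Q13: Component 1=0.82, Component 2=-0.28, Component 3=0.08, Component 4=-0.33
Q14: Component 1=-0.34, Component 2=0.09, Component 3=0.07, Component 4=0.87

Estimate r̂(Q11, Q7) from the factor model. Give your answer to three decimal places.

-0.297

r̂ = Σ λ_i·λ_j across factors = (0.36)(-0.42) + (0.56)(0.20) + (-0.16)(0.37) + (0.32)(-0.62)
  = -0.1512 +0.1120 -0.0592 -0.1984 = -0.2968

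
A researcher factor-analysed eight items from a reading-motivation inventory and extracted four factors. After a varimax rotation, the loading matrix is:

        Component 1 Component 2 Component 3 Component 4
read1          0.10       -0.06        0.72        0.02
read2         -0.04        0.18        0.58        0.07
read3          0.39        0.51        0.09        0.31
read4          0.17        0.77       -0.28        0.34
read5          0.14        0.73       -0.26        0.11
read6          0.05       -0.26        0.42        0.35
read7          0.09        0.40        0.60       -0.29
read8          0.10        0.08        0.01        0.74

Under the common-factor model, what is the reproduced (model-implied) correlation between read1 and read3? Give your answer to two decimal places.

r̂ = Σ λ_i·λ_j across factors = (0.10)(0.39) + (-0.06)(0.51) + (0.72)(0.09) + (0.02)(0.31)
  = +0.0390 -0.0306 +0.0648 +0.0062 = 0.0794

0.08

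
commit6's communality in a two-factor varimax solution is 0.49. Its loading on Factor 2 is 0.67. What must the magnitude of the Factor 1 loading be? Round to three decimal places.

0.203

Under orthogonal rotation h² = Σλ², so λ_Factor 1² = h² − (0.4489) = 0.49 − 0.4489 = 0.0411.
|λ| = √0.0411 = 0.2027.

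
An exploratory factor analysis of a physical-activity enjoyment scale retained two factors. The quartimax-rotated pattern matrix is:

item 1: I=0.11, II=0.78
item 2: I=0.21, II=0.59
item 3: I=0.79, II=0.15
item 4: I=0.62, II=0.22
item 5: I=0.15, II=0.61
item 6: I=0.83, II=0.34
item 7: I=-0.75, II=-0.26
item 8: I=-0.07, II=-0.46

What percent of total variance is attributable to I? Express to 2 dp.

29.29%

SS loadings for I = 0.11² + 0.21² + 0.79² + 0.62² + 0.15² + 0.83² + (-0.75)² + (-0.07)² = 2.3435
With 8 standardized items, total variance = 8. Proportion = 2.3435/8 = 0.2929 → 29.29%.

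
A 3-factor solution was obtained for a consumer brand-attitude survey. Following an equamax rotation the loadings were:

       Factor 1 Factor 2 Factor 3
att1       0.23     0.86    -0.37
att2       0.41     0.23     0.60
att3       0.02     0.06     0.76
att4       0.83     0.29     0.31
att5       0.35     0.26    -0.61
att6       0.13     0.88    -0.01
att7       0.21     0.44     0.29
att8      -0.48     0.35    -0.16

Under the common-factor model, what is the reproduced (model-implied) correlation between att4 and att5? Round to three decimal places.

0.177

r̂ = Σ λ_i·λ_j across factors = (0.83)(0.35) + (0.29)(0.26) + (0.31)(-0.61)
  = +0.2905 +0.0754 -0.1891 = 0.1768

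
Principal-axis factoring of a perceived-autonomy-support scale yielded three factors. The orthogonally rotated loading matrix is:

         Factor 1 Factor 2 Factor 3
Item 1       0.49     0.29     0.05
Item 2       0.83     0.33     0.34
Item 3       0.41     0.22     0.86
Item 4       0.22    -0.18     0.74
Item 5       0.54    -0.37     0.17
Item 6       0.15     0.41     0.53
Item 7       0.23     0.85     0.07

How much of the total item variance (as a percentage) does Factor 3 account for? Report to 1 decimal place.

SS loadings for Factor 3 = 0.05² + 0.34² + 0.86² + 0.74² + 0.17² + 0.53² + 0.07² = 1.7200
With 7 standardized items, total variance = 7. Proportion = 1.7200/7 = 0.2457 → 24.57%.

24.6%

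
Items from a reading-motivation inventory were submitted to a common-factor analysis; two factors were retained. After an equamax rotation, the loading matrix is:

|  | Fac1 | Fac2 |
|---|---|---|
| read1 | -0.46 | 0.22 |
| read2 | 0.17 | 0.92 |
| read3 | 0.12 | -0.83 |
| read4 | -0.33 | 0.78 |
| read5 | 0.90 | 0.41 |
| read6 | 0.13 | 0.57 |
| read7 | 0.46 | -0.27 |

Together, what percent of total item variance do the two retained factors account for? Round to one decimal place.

Communalities: 0.2600, 0.8753, 0.7033, 0.7173, 0.9781, 0.3418, 0.2845; Σh² = 4.1603.
Total variance with 7 standardized items is 7, so the solution explains 4.1603/7 = 0.5943 = 59.43%.

59.4%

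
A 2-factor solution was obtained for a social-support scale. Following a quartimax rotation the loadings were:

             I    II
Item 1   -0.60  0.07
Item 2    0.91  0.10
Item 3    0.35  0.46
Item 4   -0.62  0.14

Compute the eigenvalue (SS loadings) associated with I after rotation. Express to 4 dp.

1.6950

SS loadings for I = (-0.60)² + 0.91² + 0.35² + (-0.62)² = 0.3600 + 0.8281 + 0.1225 + 0.3844 = 1.6950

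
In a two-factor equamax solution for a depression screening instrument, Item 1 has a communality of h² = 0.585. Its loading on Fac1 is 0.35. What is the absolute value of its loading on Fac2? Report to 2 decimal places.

Under orthogonal rotation h² = Σλ², so λ_Fac2² = h² − (0.1225) = 0.585 − 0.1225 = 0.4625.
|λ| = √0.4625 = 0.6801.

0.68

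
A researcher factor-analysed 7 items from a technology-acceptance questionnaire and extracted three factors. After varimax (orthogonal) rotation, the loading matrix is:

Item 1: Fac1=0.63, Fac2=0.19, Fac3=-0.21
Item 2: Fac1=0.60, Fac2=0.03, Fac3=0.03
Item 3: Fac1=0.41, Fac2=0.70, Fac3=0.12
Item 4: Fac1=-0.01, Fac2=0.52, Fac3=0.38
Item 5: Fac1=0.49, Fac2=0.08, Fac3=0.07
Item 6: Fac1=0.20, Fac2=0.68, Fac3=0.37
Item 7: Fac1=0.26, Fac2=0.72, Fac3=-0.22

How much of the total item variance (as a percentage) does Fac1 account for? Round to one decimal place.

18.2%

SS loadings for Fac1 = 0.63² + 0.60² + 0.41² + (-0.01)² + 0.49² + 0.20² + 0.26² = 1.2728
With 7 standardized items, total variance = 7. Proportion = 1.2728/7 = 0.1818 → 18.18%.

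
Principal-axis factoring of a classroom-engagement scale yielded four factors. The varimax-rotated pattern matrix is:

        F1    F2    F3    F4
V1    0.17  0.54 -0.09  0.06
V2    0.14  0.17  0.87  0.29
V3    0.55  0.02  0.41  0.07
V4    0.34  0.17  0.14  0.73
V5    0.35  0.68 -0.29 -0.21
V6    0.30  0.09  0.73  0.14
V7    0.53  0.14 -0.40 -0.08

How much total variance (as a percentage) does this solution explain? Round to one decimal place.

Communalities: 0.3322, 0.8895, 0.4759, 0.6970, 0.7131, 0.6506, 0.4669; Σh² = 4.2252.
Total variance with 7 standardized items is 7, so the solution explains 4.2252/7 = 0.6036 = 60.36%.

60.4%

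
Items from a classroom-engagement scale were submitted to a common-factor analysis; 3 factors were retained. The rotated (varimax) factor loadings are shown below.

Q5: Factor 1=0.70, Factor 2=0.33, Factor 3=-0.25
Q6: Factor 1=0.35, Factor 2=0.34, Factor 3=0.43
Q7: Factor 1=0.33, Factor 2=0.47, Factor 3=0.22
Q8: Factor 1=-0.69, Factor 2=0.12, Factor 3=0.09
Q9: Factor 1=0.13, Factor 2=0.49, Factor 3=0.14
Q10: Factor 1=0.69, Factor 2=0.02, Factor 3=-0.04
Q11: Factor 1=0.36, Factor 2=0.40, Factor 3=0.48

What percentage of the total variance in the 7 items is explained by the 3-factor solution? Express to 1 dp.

46.2%

SS loadings by factor: 1.8201, 0.8603, 0.5555; total = 3.2359.
Total variance with 7 standardized items is 7, so the solution explains 3.2359/7 = 0.4623 = 46.23%.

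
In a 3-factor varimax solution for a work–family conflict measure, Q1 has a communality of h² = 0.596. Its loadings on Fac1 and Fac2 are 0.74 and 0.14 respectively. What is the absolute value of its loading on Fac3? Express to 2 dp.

Under orthogonal rotation h² = Σλ², so λ_Fac3² = h² − (0.5672) = 0.596 − 0.5672 = 0.0288.
|λ| = √0.0288 = 0.1697.

0.17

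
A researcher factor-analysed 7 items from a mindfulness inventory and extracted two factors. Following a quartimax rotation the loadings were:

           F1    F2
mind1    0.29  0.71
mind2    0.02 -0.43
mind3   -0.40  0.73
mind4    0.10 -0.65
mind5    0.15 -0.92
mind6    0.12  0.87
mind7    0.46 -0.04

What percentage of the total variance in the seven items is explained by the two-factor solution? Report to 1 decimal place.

53.6%

SS loadings by factor: 0.5030, 3.2493; total = 3.7523.
Total variance with 7 standardized items is 7, so the solution explains 3.7523/7 = 0.5360 = 53.60%.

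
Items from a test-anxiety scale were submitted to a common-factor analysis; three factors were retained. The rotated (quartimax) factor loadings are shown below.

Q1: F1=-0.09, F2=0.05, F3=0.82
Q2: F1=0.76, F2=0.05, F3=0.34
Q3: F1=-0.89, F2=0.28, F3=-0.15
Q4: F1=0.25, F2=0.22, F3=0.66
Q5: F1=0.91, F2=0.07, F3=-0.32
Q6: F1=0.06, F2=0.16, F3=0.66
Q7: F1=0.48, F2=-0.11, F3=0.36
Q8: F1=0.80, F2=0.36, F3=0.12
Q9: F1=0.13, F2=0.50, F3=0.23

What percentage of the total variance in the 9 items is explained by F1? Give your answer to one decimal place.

35.1%

SS loadings for F1 = (-0.09)² + 0.76² + (-0.89)² + 0.25² + 0.91² + 0.06² + 0.48² + 0.80² + 0.13² = 3.1593
With 9 standardized items, total variance = 9. Proportion = 3.1593/9 = 0.3510 → 35.10%.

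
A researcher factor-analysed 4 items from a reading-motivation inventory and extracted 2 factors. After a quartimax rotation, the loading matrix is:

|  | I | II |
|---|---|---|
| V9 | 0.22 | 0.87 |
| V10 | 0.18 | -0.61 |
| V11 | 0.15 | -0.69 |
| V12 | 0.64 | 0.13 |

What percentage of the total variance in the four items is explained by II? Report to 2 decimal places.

40.55%

SS loadings for II = 0.87² + (-0.61)² + (-0.69)² + 0.13² = 1.6220
With 4 standardized items, total variance = 4. Proportion = 1.6220/4 = 0.4055 → 40.55%.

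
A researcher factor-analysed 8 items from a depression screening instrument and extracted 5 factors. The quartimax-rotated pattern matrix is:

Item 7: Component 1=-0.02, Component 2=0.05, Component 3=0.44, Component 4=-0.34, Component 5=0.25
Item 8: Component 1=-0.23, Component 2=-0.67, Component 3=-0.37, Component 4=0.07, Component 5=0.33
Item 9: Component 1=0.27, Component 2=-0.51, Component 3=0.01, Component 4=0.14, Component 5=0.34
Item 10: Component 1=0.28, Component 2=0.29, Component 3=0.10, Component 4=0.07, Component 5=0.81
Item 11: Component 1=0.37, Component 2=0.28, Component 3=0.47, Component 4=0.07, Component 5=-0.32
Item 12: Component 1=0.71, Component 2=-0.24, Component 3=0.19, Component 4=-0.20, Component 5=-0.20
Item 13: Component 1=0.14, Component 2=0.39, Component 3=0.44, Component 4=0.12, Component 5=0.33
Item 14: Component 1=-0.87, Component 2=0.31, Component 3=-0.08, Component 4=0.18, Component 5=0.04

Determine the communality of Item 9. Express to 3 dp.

h² = 0.27² + (-0.51)² + 0.01² + 0.14² + 0.34² = 0.0729 + 0.2601 + 0.0001 + 0.0196 + 0.1156 = 0.4683

0.468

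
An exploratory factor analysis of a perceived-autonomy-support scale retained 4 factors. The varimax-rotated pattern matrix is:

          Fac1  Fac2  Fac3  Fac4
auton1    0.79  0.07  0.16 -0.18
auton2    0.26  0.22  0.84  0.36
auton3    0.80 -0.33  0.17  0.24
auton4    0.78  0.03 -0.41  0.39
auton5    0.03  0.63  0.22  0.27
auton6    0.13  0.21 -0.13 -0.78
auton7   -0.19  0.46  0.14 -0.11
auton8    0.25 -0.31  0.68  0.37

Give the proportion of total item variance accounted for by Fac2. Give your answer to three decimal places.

SS loadings for Fac2 = 0.07² + 0.22² + (-0.33)² + 0.03² + 0.63² + 0.21² + 0.46² + (-0.31)² = 0.9118
Proportion of variance = 0.9118 / 8 = 0.1140.

0.114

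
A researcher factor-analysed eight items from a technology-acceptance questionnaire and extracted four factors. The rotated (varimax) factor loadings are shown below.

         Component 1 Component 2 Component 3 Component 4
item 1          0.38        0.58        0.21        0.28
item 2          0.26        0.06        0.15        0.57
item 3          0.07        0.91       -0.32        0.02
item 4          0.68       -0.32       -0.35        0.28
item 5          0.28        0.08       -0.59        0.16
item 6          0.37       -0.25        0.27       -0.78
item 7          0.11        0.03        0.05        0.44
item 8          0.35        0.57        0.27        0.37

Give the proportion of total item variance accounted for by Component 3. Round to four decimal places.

0.0985

SS loadings for Component 3 = 0.21² + 0.15² + (-0.32)² + (-0.35)² + (-0.59)² + 0.27² + 0.05² + 0.27² = 0.7879
Proportion of variance = 0.7879 / 8 = 0.0985.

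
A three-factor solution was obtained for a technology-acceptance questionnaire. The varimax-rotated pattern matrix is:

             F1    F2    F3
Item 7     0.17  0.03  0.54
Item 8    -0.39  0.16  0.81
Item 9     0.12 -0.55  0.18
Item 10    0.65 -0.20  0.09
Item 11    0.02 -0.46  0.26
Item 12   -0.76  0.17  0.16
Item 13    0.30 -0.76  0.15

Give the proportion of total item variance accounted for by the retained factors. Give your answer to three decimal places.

0.511

SS loadings by factor: 1.2859, 1.1871, 1.1039; total = 3.5769.
Total variance with 7 standardized items is 7, so the solution explains 3.5769/7 = 0.5110.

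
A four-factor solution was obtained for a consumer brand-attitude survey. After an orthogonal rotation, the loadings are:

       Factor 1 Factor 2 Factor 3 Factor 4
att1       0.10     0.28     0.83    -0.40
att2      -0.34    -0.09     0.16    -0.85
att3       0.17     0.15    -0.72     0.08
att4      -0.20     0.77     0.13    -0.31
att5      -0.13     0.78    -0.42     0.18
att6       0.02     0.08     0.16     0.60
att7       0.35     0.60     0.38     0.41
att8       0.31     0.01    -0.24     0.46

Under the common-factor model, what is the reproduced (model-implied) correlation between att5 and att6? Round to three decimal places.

r̂ = Σ λ_i·λ_j across factors = (-0.13)(0.02) + (0.78)(0.08) + (-0.42)(0.16) + (0.18)(0.60)
  = -0.0026 +0.0624 -0.0672 +0.1080 = 0.1006

0.101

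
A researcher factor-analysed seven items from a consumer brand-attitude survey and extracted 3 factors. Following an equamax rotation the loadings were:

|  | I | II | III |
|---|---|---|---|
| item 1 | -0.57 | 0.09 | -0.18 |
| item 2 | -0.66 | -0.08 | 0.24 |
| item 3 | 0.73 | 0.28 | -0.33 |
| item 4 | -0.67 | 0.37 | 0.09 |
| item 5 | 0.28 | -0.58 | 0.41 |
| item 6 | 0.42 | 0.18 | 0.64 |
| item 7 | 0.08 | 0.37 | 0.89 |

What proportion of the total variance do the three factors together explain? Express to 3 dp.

SS loadings by factor: 2.0035, 0.7355, 1.5768; total = 4.3158.
Total variance with 7 standardized items is 7, so the solution explains 4.3158/7 = 0.6165.

0.617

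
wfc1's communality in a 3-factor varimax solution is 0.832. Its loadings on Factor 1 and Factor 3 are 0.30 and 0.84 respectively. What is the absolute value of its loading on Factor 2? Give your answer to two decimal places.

Under orthogonal rotation h² = Σλ², so λ_Factor 2² = h² − (0.7956) = 0.832 − 0.7956 = 0.0364.
|λ| = √0.0364 = 0.1908.

0.19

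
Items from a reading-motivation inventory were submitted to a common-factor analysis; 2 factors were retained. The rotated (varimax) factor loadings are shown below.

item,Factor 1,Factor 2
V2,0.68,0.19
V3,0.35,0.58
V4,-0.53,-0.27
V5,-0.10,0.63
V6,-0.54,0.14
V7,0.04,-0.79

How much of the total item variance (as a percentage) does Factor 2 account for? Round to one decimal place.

24.8%

SS loadings for Factor 2 = 0.19² + 0.58² + (-0.27)² + 0.63² + 0.14² + (-0.79)² = 1.4860
With 6 standardized items, total variance = 6. Proportion = 1.4860/6 = 0.2477 → 24.77%.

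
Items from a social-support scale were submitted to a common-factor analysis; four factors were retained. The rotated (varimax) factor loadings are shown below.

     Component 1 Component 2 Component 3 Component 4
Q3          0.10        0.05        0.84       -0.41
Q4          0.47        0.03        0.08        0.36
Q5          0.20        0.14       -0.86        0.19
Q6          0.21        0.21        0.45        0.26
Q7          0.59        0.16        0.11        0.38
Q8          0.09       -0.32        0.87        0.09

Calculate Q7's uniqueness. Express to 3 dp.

h² = 0.59² + 0.16² + 0.11² + 0.38² = 0.3481 + 0.0256 + 0.0121 + 0.1444 = 0.5302
Uniqueness u² = 1 − h² = 1 − 0.5302 = 0.4698

0.470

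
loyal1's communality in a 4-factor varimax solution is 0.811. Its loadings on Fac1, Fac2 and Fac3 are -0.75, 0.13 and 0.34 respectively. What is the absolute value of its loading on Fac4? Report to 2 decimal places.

0.34

Under orthogonal rotation h² = Σλ², so λ_Fac4² = h² − (0.6950) = 0.811 − 0.6950 = 0.1160.
|λ| = √0.1160 = 0.3406.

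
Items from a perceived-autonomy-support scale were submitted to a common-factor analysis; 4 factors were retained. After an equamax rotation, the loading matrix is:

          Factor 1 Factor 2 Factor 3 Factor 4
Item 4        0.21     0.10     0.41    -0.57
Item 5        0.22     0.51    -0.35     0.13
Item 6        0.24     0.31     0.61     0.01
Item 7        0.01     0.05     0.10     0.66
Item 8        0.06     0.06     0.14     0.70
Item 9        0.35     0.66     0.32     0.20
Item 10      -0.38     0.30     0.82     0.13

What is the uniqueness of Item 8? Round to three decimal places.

h² = 0.06² + 0.06² + 0.14² + 0.70² = 0.0036 + 0.0036 + 0.0196 + 0.4900 = 0.5168
Uniqueness u² = 1 − h² = 1 − 0.5168 = 0.4832

0.483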